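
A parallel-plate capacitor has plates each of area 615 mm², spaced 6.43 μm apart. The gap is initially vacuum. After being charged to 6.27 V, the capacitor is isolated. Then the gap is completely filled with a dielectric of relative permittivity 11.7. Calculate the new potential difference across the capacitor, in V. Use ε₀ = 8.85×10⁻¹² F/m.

A = 615 mm² = 6.15×10⁻⁴ m².
Initially C₁ = ε₀A/d = 8.85×10⁻¹² × 6.15×10⁻⁴ / 6.43×10⁻⁶ = 8.46×10⁻¹⁰ F.
V₁ = 6.27 V.
Isolated ⇒ Q is held fixed. C₂ = 11.7 C₁ and V = Q/C, so V₂/V₁ = C₁/C₂ = 0.0855.
V₂ = 0.0855 × 6.27 = 0.536 V.

0.536 V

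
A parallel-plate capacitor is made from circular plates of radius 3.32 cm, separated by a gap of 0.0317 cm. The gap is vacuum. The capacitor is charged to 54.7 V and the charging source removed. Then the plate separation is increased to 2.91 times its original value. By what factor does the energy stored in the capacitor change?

2.91

Isolated ⇒ Q is held fixed.
C₂ = 0.344 C₁ and U = Q²/(2C), so U₂/U₁ = C₁/C₂ = 2.91.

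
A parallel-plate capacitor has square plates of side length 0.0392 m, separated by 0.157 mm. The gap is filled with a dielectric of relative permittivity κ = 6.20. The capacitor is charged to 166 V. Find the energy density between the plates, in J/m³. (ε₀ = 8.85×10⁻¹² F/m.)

30.7 J/m³

E = V/d = 166 / 1.57×10⁻⁴ = 1.06×10⁶ V/m.
u = ½κε₀E² = ½ × 6.20 × 8.85×10⁻¹² × (1.06×10⁶)² = 30.7 J/m³.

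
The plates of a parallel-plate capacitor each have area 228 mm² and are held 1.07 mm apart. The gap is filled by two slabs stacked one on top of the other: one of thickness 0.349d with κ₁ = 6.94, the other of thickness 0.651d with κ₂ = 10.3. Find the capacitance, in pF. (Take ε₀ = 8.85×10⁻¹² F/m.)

16.6 pF

A = 228 mm² = 2.28×10⁻⁴ m².
Stacked slabs ⇒ two capacitors in series, each with the full plate area.
C₁ = κ₁ε₀A/d₁ = 6.94 × 8.85×10⁻¹² × 2.28×10⁻⁴ / 3.73×10⁻⁴ = 3.75×10⁻¹¹ F.
C₂ = κ₂ε₀A/d₂ = 10.3 × 8.85×10⁻¹² × 2.28×10⁻⁴ / 6.97×10⁻⁴ = 2.98×10⁻¹¹ F.
C = (1/C₁ + 1/C₂)⁻¹ = 1.66×10⁻¹¹ F.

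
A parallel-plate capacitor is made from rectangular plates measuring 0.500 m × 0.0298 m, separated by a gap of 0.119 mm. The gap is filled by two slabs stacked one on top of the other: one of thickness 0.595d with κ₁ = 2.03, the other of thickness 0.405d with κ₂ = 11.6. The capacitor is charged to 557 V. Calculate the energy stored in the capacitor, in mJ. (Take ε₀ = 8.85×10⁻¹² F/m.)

0.524 mJ

A = 0.500 × 0.0298 m² = 1.49×10⁻² m².
Stacked slabs ⇒ two capacitors in series, each with the full plate area.
C₁ = κ₁ε₀A/d₁ = 2.03 × 8.85×10⁻¹² × 1.49×10⁻² / 7.08×10⁻⁵ = 3.78×10⁻⁹ F.
C₂ = κ₂ε₀A/d₂ = 11.6 × 8.85×10⁻¹² × 1.49×10⁻² / 4.82×10⁻⁵ = 3.17×10⁻⁸ F.
C = (1/C₁ + 1/C₂)⁻¹ = 3.38×10⁻⁹ F.
U = ½CV² = ½ × 3.38×10⁻⁹ × (557)² = 5.24×10⁻⁴ J.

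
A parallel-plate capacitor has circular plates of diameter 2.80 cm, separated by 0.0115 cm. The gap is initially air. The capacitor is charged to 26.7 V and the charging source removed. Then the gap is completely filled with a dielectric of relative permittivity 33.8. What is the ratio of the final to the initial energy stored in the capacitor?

0.0296

Isolated ⇒ Q is held fixed.
C₂ = 33.8 C₁ and U = Q²/(2C), so U₂/U₁ = C₁/C₂ = 0.0296.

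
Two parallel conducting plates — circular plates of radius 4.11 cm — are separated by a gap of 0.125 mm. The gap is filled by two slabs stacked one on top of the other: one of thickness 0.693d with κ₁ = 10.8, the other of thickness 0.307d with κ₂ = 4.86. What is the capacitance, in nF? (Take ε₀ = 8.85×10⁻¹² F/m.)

A = π(4.11 cm)² = 5.31×10⁻³ m².
Stacked slabs ⇒ two capacitors in series, each with the full plate area.
C₁ = κ₁ε₀A/d₁ = 10.8 × 8.85×10⁻¹² × 5.31×10⁻³ / 8.66×10⁻⁵ = 5.86×10⁻⁹ F.
C₂ = κ₂ε₀A/d₂ = 4.86 × 8.85×10⁻¹² × 5.31×10⁻³ / 3.84×10⁻⁵ = 5.95×10⁻⁹ F.
C = (1/C₁ + 1/C₂)⁻¹ = 2.95×10⁻⁹ F.

C ≈ 2.95 nF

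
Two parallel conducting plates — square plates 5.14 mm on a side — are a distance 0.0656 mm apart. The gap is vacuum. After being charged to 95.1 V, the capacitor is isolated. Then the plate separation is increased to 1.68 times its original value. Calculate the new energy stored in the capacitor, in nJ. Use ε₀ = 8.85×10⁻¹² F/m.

27.1 nJ

A = (5.14 mm)² = 2.64×10⁻⁵ m².
Initially C₁ = ε₀A/d = 8.85×10⁻¹² × 2.64×10⁻⁵ / 6.56×10⁻⁵ = 3.56×10⁻¹² F.
U₁ = 1.61×10⁻⁸ J.
Isolated ⇒ Q is held fixed. C₂ = 0.595 C₁ and U = Q²/(2C), so U₂/U₁ = C₁/C₂ = 1.68.
U₂ = 1.68 × 1.61×10⁻⁸ = 2.71×10⁻⁸ J.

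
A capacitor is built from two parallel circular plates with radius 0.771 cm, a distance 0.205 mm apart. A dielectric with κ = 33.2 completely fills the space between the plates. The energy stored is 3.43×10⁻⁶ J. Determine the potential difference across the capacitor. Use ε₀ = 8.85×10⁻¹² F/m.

V ≈ 160 V

A = π(0.771 cm)² = 1.87×10⁻⁴ m².
C = κε₀A/d = 33.2 × 8.85×10⁻¹² × 1.87×10⁻⁴ / 2.05×10⁻⁴ = 2.68×10⁻¹⁰ F.
V = √(2U/C) = √(2 × 3.43×10⁻⁶ / 2.68×10⁻¹⁰) = 1.60×10² V.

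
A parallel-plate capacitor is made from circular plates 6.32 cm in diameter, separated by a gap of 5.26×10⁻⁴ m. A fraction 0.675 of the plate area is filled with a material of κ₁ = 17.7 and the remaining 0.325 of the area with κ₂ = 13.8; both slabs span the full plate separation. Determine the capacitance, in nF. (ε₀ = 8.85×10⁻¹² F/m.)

0.867 nF

A = π(6.32/2 cm)² = 3.14×10⁻³ m².
Side-by-side slabs ⇒ two capacitors in parallel, each spanning the full gap.
C₁ = κ₁ε₀A₁/d = 17.7 × 8.85×10⁻¹² × 2.12×10⁻³ / 5.26×10⁻⁴ = 6.31×10⁻¹⁰ F.
C₂ = κ₂ε₀A₂/d = 13.8 × 8.85×10⁻¹² × 1.02×10⁻³ / 5.26×10⁻⁴ = 2.37×10⁻¹⁰ F.
C = C₁ + C₂ = 8.67×10⁻¹⁰ F.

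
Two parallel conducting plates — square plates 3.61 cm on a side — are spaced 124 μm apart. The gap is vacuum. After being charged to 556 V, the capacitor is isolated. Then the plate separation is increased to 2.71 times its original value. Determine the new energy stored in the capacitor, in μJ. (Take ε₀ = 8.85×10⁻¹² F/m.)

A = (3.61 cm)² = 1.30×10⁻³ m².
Initially C₁ = ε₀A/d = 8.85×10⁻¹² × 1.30×10⁻³ / 1.24×10⁻⁴ = 9.30×10⁻¹¹ F.
U₁ = 1.44×10⁻⁵ J.
Isolated ⇒ Q is held fixed. C₂ = 0.369 C₁ and U = Q²/(2C), so U₂/U₁ = C₁/C₂ = 2.71.
U₂ = 2.71 × 1.44×10⁻⁵ = 3.90×10⁻⁵ J.

39.0 μJ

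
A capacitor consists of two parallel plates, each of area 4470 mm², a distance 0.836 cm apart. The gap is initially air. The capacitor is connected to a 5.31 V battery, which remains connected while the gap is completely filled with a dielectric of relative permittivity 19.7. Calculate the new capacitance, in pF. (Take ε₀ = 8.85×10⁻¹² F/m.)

C ≈ 93.2 pF

A = 4470 mm² = 4.47×10⁻³ m².
Initially C₁ = ε₀A/d = 8.85×10⁻¹² × 4.47×10⁻³ / 8.36×10⁻³ = 4.73×10⁻¹² F.
C = κε₀A/d scales with κ, so C₂/C₁ = κ = 19.7.
C₂ = 19.7 × 4.73×10⁻¹² = 9.32×10⁻¹¹ F.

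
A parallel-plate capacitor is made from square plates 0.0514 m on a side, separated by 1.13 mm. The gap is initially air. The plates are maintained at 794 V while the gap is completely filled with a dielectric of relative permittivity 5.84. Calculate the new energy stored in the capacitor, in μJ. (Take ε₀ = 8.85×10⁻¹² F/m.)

U ≈ 38.1 μJ

A = (0.0514 m)² = 2.64×10⁻³ m².
Initially C₁ = ε₀A/d = 8.85×10⁻¹² × 2.64×10⁻³ / 1.13×10⁻³ = 2.07×10⁻¹¹ F.
U₁ = 6.52×10⁻⁶ J.
Battery connected ⇒ V is held fixed. C₂ = 5.84 C₁ and U = ½CV², so U₂/U₁ = C₂/C₁ = 5.84.
U₂ = 5.84 × 6.52×10⁻⁶ = 3.81×10⁻⁵ J.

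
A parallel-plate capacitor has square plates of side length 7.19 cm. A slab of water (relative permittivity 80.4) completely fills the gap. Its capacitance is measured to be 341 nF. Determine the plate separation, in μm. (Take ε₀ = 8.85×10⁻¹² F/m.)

10.8 μm

A = (7.19 cm)² = 5.17×10⁻³ m².
d = κε₀A/C = 80.4 × 8.85×10⁻¹² × 5.17×10⁻³ / 3.41×10⁻⁷ = 1.08×10⁻⁵ m.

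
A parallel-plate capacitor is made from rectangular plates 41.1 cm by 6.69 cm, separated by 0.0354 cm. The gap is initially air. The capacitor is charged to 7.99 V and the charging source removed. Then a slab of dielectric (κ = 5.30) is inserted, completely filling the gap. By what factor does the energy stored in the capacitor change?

Isolated ⇒ Q is held fixed.
C₂ = 5.30 C₁ and U = Q²/(2C), so U₂/U₁ = C₁/C₂ = 0.189.

U₂/U₁ ≈ 0.189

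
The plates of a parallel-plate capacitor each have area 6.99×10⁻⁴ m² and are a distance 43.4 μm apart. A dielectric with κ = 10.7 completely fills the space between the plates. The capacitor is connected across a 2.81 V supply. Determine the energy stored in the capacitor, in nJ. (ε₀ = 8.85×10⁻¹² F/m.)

C = κε₀A/d = 10.7 × 8.85×10⁻¹² × 6.99×10⁻⁴ / 4.34×10⁻⁵ = 1.53×10⁻⁹ F.
U = ½CV² = ½ × 1.53×10⁻⁹ × (2.81)² = 6.02×10⁻⁹ J.

U ≈ 6.02 nJ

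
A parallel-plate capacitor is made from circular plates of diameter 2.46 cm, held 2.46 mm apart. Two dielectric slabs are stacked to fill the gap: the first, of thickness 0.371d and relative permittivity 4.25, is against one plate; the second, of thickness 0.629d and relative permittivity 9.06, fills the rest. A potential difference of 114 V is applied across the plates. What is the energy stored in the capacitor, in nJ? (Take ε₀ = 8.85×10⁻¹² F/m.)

U ≈ 70.9 nJ

A = π(2.46/2 cm)² = 4.75×10⁻⁴ m².
Stacked slabs ⇒ two capacitors in series, each with the full plate area.
C₁ = κ₁ε₀A/d₁ = 4.25 × 8.85×10⁻¹² × 4.75×10⁻⁴ / 9.13×10⁻⁴ = 1.96×10⁻¹¹ F.
C₂ = κ₂ε₀A/d₂ = 9.06 × 8.85×10⁻¹² × 4.75×10⁻⁴ / 1.55×10⁻³ = 2.46×10⁻¹¹ F.
C = (1/C₁ + 1/C₂)⁻¹ = 1.09×10⁻¹¹ F.
U = ½CV² = ½ × 1.09×10⁻¹¹ × (114)² = 7.09×10⁻⁸ J.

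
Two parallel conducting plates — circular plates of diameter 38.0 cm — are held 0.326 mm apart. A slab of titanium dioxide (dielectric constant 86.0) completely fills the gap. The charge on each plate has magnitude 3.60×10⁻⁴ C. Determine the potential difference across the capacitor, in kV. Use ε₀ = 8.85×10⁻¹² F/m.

1.36 kV

A = π(38.0/2 cm)² = 0.113 m².
C = κε₀A/d = 86.0 × 8.85×10⁻¹² × 0.113 / 3.26×10⁻⁴ = 2.65×10⁻⁷ F.
V = Q/C = 3.60×10⁻⁴ / 2.65×10⁻⁷ = 1.36×10³ V.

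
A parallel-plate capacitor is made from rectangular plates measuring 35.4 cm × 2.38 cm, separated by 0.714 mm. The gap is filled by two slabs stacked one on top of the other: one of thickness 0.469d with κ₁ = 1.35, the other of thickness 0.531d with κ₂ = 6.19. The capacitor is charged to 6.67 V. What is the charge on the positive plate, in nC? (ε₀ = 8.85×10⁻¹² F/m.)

1.61 nC

A = 35.4 × 2.38 cm² = 8.43×10⁻³ m².
Stacked slabs ⇒ two capacitors in series, each with the full plate area.
C₁ = κ₁ε₀A/d₁ = 1.35 × 8.85×10⁻¹² × 8.43×10⁻³ / 3.35×10⁻⁴ = 3.01×10⁻¹⁰ F.
C₂ = κ₂ε₀A/d₂ = 6.19 × 8.85×10⁻¹² × 8.43×10⁻³ / 3.79×10⁻⁴ = 1.22×10⁻⁹ F.
C = (1/C₁ + 1/C₂)⁻¹ = 2.41×10⁻¹⁰ F.
Q = CV = 2.41×10⁻¹⁰ × 6.67 = 1.61×10⁻⁹ C.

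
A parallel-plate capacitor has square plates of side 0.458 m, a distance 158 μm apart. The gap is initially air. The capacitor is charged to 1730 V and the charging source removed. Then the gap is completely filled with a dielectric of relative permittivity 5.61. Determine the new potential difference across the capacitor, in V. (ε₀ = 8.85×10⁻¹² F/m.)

308 V

A = (0.458 m)² = 0.210 m².
Initially C₁ = ε₀A/d = 8.85×10⁻¹² × 0.210 / 1.58×10⁻⁴ = 1.17×10⁻⁸ F.
V₁ = 1.73×10³ V.
Isolated ⇒ Q is held fixed. C₂ = 5.61 C₁ and V = Q/C, so V₂/V₁ = C₁/C₂ = 0.178.
V₂ = 0.178 × 1.73×10³ = 3.08×10² V.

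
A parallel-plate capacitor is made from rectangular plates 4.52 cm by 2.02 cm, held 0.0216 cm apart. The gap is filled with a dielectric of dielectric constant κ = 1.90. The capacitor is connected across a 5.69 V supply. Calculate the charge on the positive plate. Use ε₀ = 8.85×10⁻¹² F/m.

A = 4.52 × 2.02 cm² = 9.13×10⁻⁴ m².
C = κε₀A/d = 1.90 × 8.85×10⁻¹² × 9.13×10⁻⁴ / 2.16×10⁻⁴ = 7.11×10⁻¹¹ F.
Q = CV = 7.11×10⁻¹¹ × 5.69 = 4.04×10⁻¹⁰ C.

Q ≈ 404 pC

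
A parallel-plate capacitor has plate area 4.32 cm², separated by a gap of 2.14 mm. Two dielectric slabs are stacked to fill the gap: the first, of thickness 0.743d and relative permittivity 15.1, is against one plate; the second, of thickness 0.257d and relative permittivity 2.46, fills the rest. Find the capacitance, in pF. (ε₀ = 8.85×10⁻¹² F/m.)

A = 4.32 cm² = 4.32×10⁻⁴ m².
Stacked slabs ⇒ two capacitors in series, each with the full plate area.
C₁ = κ₁ε₀A/d₁ = 15.1 × 8.85×10⁻¹² × 4.32×10⁻⁴ / 1.59×10⁻³ = 3.63×10⁻¹¹ F.
C₂ = κ₂ε₀A/d₂ = 2.46 × 8.85×10⁻¹² × 4.32×10⁻⁴ / 5.50×10⁻⁴ = 1.71×10⁻¹¹ F.
C = (1/C₁ + 1/C₂)⁻¹ = 1.16×10⁻¹¹ F.

C ≈ 11.6 pF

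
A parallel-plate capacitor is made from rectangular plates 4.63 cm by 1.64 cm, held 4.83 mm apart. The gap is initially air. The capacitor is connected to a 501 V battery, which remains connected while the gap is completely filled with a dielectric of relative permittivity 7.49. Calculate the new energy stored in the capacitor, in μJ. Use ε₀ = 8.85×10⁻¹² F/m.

U ≈ 1.31 μJ

A = 4.63 × 1.64 cm² = 7.59×10⁻⁴ m².
Initially C₁ = ε₀A/d = 8.85×10⁻¹² × 7.59×10⁻⁴ / 4.83×10⁻³ = 1.39×10⁻¹² F.
U₁ = 1.75×10⁻⁷ J.
Battery connected ⇒ V is held fixed. C₂ = 7.49 C₁ and U = ½CV², so U₂/U₁ = C₂/C₁ = 7.49.
U₂ = 7.49 × 1.75×10⁻⁷ = 1.31×10⁻⁶ J.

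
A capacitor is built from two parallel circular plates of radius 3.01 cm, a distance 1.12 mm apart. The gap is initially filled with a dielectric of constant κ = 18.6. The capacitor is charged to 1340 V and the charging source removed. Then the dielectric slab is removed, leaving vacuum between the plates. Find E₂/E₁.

Isolated ⇒ Q is held fixed.
V₂ = Q/C₂ = V₁/0.0538; E = V/d, so E₂/E₁ = (V₂/V₁)(d₁/d₂) = 18.6.

E₂/E₁ ≈ 18.6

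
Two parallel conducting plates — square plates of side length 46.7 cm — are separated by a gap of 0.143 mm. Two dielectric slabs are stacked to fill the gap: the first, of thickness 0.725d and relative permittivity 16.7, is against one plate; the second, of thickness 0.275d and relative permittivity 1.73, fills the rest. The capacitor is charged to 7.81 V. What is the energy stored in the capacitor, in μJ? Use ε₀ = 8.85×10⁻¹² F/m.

2.03 μJ

A = (46.7 cm)² = 0.218 m².
Stacked slabs ⇒ two capacitors in series, each with the full plate area.
C₁ = κ₁ε₀A/d₁ = 16.7 × 8.85×10⁻¹² × 0.218 / 1.04×10⁻⁴ = 3.11×10⁻⁷ F.
C₂ = κ₂ε₀A/d₂ = 1.73 × 8.85×10⁻¹² × 0.218 / 3.93×10⁻⁵ = 8.49×10⁻⁸ F.
C = (1/C₁ + 1/C₂)⁻¹ = 6.67×10⁻⁸ F.
U = ½CV² = ½ × 6.67×10⁻⁸ × (7.81)² = 2.03×10⁻⁶ J.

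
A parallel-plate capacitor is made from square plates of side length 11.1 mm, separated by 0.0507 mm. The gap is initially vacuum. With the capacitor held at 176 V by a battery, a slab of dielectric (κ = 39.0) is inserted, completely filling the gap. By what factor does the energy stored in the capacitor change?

Battery connected ⇒ V is held fixed.
C₂ = 39.0 C₁ and U = ½CV², so U₂/U₁ = C₂/C₁ = 39.0.

U₂/U₁ ≈ 39.0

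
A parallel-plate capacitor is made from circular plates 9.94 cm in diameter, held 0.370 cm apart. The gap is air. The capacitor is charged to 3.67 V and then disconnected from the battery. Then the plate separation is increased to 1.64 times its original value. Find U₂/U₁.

1.64

Isolated ⇒ Q is held fixed.
C₂ = 0.610 C₁ and U = Q²/(2C), so U₂/U₁ = C₁/C₂ = 1.64.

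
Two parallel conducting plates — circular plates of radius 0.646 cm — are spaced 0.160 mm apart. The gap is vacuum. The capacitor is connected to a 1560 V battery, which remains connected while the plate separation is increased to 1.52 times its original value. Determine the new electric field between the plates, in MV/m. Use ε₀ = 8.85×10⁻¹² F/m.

A = π(0.646 cm)² = 1.31×10⁻⁴ m².
Initially C₁ = ε₀A/d = 8.85×10⁻¹² × 1.31×10⁻⁴ / 1.60×10⁻⁴ = 7.25×10⁻¹² F.
E₁ = 9.75×10⁶ V/m.
Battery connected ⇒ V is held fixed. E = V/d, so E₂/E₁ = d₁/d₂ = 0.658.
E₂ = 0.658 × 9.75×10⁶ = 6.41×10⁶ V/m.

6.41 MV/m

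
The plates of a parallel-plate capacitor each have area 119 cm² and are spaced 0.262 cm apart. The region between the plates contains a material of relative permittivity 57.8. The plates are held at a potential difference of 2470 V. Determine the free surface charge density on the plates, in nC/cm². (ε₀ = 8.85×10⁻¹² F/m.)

48.2 nC/cm²

A = 119 cm² = 1.19×10⁻² m².
C = κε₀A/d = 57.8 × 8.85×10⁻¹² × 1.19×10⁻² / 2.62×10⁻³ = 2.32×10⁻⁹ F.
σ = Q/A = CV/A = 2.32×10⁻⁹ × 2470 / 1.19×10⁻² = 4.82×10⁻⁴ C/m².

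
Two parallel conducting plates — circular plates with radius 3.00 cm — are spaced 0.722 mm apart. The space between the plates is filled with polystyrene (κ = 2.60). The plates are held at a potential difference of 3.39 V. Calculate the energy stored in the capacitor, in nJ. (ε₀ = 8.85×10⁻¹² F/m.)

A = π(3.00 cm)² = 2.83×10⁻³ m².
C = κε₀A/d = 2.60 × 8.85×10⁻¹² × 2.83×10⁻³ / 7.22×10⁻⁴ = 9.01×10⁻¹¹ F.
U = ½CV² = ½ × 9.01×10⁻¹¹ × (3.39)² = 5.18×10⁻¹⁰ J.

U ≈ 0.518 nJ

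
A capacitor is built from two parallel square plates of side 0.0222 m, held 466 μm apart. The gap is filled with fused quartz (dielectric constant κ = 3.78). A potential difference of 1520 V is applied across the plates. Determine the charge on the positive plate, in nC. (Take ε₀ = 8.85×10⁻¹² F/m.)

53.8 nC

A = (0.0222 m)² = 4.93×10⁻⁴ m².
C = κε₀A/d = 3.78 × 8.85×10⁻¹² × 4.93×10⁻⁴ / 4.66×10⁻⁴ = 3.54×10⁻¹¹ F.
Q = CV = 3.54×10⁻¹¹ × 1520 = 5.38×10⁻⁸ C.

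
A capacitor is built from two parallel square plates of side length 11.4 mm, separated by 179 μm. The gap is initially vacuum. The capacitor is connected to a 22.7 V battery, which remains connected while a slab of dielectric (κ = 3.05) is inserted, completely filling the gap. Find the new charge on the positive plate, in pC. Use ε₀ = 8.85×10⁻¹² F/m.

A = (11.4 mm)² = 1.30×10⁻⁴ m².
Initially C₁ = ε₀A/d = 8.85×10⁻¹² × 1.30×10⁻⁴ / 1.79×10⁻⁴ = 6.43×10⁻¹² F.
Q₁ = 1.46×10⁻¹⁰ C.
Battery connected ⇒ V is held fixed. C₂ = 3.05 C₁ and Q = CV, so Q₂/Q₁ = C₂/C₁ = 3.05.
Q₂ = 3.05 × 1.46×10⁻¹⁰ = 4.45×10⁻¹⁰ C.

Q ≈ 445 pC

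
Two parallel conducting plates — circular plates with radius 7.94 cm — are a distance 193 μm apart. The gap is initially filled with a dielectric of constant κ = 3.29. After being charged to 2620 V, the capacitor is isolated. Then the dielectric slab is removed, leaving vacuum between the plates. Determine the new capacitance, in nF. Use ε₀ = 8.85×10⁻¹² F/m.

C ≈ 0.908 nF

A = π(7.94 cm)² = 1.98×10⁻² m².
Initially C₁ = κε₀A/d = 3.29 × 8.85×10⁻¹² × 1.98×10⁻² / 1.93×10⁻⁴ = 2.99×10⁻⁹ F.
C = κε₀A/d scales with κ, so C₂/C₁ = 1/κ = 1/3.29 = 0.304.
C₂ = 0.304 × 2.99×10⁻⁹ = 9.08×10⁻¹⁰ F.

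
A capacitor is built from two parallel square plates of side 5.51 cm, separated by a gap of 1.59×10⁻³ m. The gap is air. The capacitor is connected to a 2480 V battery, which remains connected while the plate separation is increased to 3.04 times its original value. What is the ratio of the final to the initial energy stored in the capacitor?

Battery connected ⇒ V is held fixed.
C₂ = 0.329 C₁ and U = ½CV², so U₂/U₁ = C₂/C₁ = 0.329.

0.329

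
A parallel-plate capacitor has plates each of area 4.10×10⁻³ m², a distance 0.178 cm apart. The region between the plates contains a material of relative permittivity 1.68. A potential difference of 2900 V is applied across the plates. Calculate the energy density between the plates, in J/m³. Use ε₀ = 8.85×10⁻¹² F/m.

E = V/d = 2900 / 1.78×10⁻³ = 1.63×10⁶ V/m.
u = ½κε₀E² = ½ × 1.68 × 8.85×10⁻¹² × (1.63×10⁶)² = 19.7 J/m³.

u ≈ 19.7 J/m³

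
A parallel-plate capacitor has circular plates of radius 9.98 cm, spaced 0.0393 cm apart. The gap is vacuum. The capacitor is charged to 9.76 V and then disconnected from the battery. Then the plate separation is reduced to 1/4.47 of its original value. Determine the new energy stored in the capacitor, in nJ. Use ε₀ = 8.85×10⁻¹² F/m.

7.51 nJ

A = π(9.98 cm)² = 3.13×10⁻² m².
Initially C₁ = ε₀A/d = 8.85×10⁻¹² × 3.13×10⁻² / 3.93×10⁻⁴ = 7.05×10⁻¹⁰ F.
U₁ = 3.36×10⁻⁸ J.
Isolated ⇒ Q is held fixed. C₂ = 4.47 C₁ and U = Q²/(2C), so U₂/U₁ = C₁/C₂ = 0.224.
U₂ = 0.224 × 3.36×10⁻⁸ = 7.51×10⁻⁹ J.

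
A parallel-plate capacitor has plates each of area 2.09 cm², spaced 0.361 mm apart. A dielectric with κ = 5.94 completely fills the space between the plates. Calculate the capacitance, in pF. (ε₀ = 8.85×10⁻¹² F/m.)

A = 2.09 cm² = 2.09×10⁻⁴ m².
C = κε₀A/d = 5.94 × 8.85×10⁻¹² × 2.09×10⁻⁴ / 3.61×10⁻⁴ = 3.04×10⁻¹¹ F.

C ≈ 30.4 pF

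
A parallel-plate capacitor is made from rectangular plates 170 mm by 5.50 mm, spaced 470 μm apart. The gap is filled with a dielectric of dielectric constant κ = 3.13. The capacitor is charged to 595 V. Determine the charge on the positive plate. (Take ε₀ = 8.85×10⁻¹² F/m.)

Q ≈ 32.8 nC

A = 170 × 5.50 mm² = 9.35×10⁻⁴ m².
C = κε₀A/d = 3.13 × 8.85×10⁻¹² × 9.35×10⁻⁴ / 4.70×10⁻⁴ = 5.51×10⁻¹¹ F.
Q = CV = 5.51×10⁻¹¹ × 595 = 3.28×10⁻⁸ C.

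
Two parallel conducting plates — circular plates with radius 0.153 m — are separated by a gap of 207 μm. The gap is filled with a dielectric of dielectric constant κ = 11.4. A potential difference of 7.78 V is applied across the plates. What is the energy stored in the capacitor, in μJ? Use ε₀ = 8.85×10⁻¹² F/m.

A = π(0.153 m)² = 7.35×10⁻² m².
C = κε₀A/d = 11.4 × 8.85×10⁻¹² × 7.35×10⁻² / 2.07×10⁻⁴ = 3.58×10⁻⁸ F.
U = ½CV² = ½ × 3.58×10⁻⁸ × (7.78)² = 1.08×10⁻⁶ J.

U ≈ 1.08 μJ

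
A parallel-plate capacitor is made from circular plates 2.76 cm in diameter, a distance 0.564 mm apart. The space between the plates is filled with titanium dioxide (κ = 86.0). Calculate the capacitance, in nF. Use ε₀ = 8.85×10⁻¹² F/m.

A = π(2.76/2 cm)² = 5.98×10⁻⁴ m².
C = κε₀A/d = 86.0 × 8.85×10⁻¹² × 5.98×10⁻⁴ / 5.64×10⁻⁴ = 8.07×10⁻¹⁰ F.

C ≈ 0.807 nF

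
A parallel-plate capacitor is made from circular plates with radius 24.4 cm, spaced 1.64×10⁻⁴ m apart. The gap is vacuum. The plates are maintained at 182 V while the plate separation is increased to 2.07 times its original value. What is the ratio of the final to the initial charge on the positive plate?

Battery connected ⇒ V is held fixed.
C₂ = 0.483 C₁ and Q = CV, so Q₂/Q₁ = C₂/C₁ = 0.483.

0.483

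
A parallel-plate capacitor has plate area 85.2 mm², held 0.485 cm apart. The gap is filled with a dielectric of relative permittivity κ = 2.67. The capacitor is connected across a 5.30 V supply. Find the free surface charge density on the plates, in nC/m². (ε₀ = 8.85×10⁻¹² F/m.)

A = 85.2 mm² = 8.52×10⁻⁵ m².
C = κε₀A/d = 2.67 × 8.85×10⁻¹² × 8.52×10⁻⁵ / 4.85×10⁻³ = 4.15×10⁻¹³ F.
σ = Q/A = CV/A = 4.15×10⁻¹³ × 5.30 / 8.52×10⁻⁵ = 2.58×10⁻⁸ C/m².

σ ≈ 25.8 nC/m²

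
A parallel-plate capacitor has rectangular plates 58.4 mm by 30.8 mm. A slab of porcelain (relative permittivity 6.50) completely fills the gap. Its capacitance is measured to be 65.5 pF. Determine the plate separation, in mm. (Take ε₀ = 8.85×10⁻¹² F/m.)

d ≈ 1.58 mm

A = 58.4 × 30.8 mm² = 1.80×10⁻³ m².
d = κε₀A/C = 6.50 × 8.85×10⁻¹² × 1.80×10⁻³ / 6.55×10⁻¹¹ = 1.58×10⁻³ m.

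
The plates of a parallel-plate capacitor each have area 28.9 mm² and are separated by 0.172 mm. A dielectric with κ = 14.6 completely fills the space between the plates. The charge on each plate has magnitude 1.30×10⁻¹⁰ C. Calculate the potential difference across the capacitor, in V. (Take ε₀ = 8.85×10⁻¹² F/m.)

A = 28.9 mm² = 2.89×10⁻⁵ m².
C = κε₀A/d = 14.6 × 8.85×10⁻¹² × 2.89×10⁻⁵ / 1.72×10⁻⁴ = 2.17×10⁻¹¹ F.
V = Q/C = 1.30×10⁻¹⁰ / 2.17×10⁻¹¹ = 5.99 V.

V ≈ 5.99 V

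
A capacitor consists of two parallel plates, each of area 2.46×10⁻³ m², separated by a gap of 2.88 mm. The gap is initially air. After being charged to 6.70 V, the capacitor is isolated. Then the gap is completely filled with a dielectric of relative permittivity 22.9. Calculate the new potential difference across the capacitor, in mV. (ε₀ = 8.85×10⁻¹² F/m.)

V ≈ 293 mV

Initially C₁ = ε₀A/d = 8.85×10⁻¹² × 2.46×10⁻³ / 2.88×10⁻³ = 7.56×10⁻¹² F.
V₁ = 6.70 V.
Isolated ⇒ Q is held fixed. C₂ = 22.9 C₁ and V = Q/C, so V₂/V₁ = C₁/C₂ = 0.0437.
V₂ = 0.0437 × 6.70 = 0.293 V.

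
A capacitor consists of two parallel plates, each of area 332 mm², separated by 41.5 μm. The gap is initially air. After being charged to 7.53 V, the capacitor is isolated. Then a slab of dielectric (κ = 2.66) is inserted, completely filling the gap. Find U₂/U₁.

Isolated ⇒ Q is held fixed.
C₂ = 2.66 C₁ and U = Q²/(2C), so U₂/U₁ = C₁/C₂ = 0.376.

0.376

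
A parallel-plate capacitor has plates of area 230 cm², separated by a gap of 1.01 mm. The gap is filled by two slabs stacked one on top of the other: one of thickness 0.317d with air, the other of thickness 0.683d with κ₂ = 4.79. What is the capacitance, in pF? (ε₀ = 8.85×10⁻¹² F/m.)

C ≈ 439 pF

A = 230 cm² = 2.30×10⁻² m².
Stacked slabs ⇒ two capacitors in series, each with the full plate area.
C₁ = κ₁ε₀A/d₁ = 1.00 × 8.85×10⁻¹² × 2.30×10⁻² / 3.20×10⁻⁴ = 6.36×10⁻¹⁰ F.
C₂ = κ₂ε₀A/d₂ = 4.79 × 8.85×10⁻¹² × 2.30×10⁻² / 6.90×10⁻⁴ = 1.41×10⁻⁹ F.
C = (1/C₁ + 1/C₂)⁻¹ = 4.39×10⁻¹⁰ F.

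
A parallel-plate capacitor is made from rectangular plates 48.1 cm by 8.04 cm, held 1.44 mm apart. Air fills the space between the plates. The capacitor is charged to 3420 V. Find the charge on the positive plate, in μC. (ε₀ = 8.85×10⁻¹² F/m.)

0.813 μC

A = 48.1 × 8.04 cm² = 3.87×10⁻² m².
C = ε₀A/d = 8.85×10⁻¹² × 3.87×10⁻² / 1.44×10⁻³ = 2.38×10⁻¹⁰ F.
Q = CV = 2.38×10⁻¹⁰ × 3420 = 8.13×10⁻⁷ C.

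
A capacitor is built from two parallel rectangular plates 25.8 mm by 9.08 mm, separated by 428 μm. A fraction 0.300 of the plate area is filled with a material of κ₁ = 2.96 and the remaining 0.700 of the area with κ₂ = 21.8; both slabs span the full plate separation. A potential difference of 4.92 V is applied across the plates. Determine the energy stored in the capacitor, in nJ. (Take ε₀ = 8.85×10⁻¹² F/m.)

U ≈ 0.947 nJ

A = 25.8 × 9.08 mm² = 2.34×10⁻⁴ m².
Side-by-side slabs ⇒ two capacitors in parallel, each spanning the full gap.
C₁ = κ₁ε₀A₁/d = 2.96 × 8.85×10⁻¹² × 7.03×10⁻⁵ / 4.28×10⁻⁴ = 4.30×10⁻¹² F.
C₂ = κ₂ε₀A₂/d = 21.8 × 8.85×10⁻¹² × 1.64×10⁻⁴ / 4.28×10⁻⁴ = 7.39×10⁻¹¹ F.
C = C₁ + C₂ = 7.82×10⁻¹¹ F.
U = ½CV² = ½ × 7.82×10⁻¹¹ × (4.92)² = 9.47×10⁻¹⁰ J.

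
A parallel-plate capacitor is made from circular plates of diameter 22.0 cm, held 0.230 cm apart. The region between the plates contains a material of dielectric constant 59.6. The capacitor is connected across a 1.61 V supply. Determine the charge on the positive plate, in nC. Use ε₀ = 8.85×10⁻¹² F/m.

A = π(22.0/2 cm)² = 3.80×10⁻² m².
C = κε₀A/d = 59.6 × 8.85×10⁻¹² × 3.80×10⁻² / 2.30×10⁻³ = 8.72×10⁻⁹ F.
Q = CV = 8.72×10⁻⁹ × 1.61 = 1.40×10⁻⁸ C.

Q ≈ 14.0 nC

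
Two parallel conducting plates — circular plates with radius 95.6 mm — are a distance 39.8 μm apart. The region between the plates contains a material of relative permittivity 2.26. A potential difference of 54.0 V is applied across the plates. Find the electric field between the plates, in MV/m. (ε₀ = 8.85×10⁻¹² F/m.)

E = V/d = 54.0 / 3.98×10⁻⁵ = 1.36×10⁶ V/m.

E ≈ 1.36 MV/m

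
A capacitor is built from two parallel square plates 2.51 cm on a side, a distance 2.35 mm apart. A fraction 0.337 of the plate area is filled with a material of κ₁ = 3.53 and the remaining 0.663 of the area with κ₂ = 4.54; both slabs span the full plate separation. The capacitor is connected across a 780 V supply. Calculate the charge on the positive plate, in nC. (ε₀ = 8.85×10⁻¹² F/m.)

A = (2.51 cm)² = 6.30×10⁻⁴ m².
Side-by-side slabs ⇒ two capacitors in parallel, each spanning the full gap.
C₁ = κ₁ε₀A₁/d = 3.53 × 8.85×10⁻¹² × 2.12×10⁻⁴ / 2.35×10⁻³ = 2.82×10⁻¹² F.
C₂ = κ₂ε₀A₂/d = 4.54 × 8.85×10⁻¹² × 4.18×10⁻⁴ / 2.35×10⁻³ = 7.14×10⁻¹² F.
C = C₁ + C₂ = 9.96×10⁻¹² F.
Q = CV = 9.96×10⁻¹² × 780 = 7.77×10⁻⁹ C.

7.77 nC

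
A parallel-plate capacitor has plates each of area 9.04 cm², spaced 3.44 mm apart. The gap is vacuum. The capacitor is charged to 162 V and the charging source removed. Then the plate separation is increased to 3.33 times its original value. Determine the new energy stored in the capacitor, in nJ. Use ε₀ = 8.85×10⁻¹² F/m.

102 nJ

A = 9.04 cm² = 9.04×10⁻⁴ m².
Initially C₁ = ε₀A/d = 8.85×10⁻¹² × 9.04×10⁻⁴ / 3.44×10⁻³ = 2.33×10⁻¹² F.
U₁ = 3.05×10⁻⁸ J.
Isolated ⇒ Q is held fixed. C₂ = 0.300 C₁ and U = Q²/(2C), so U₂/U₁ = C₁/C₂ = 3.33.
U₂ = 3.33 × 3.05×10⁻⁸ = 1.02×10⁻⁷ J.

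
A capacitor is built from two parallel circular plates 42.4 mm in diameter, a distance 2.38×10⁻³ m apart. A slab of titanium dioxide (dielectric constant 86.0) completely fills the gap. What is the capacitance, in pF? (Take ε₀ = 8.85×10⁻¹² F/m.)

C ≈ 452 pF

A = π(42.4/2 mm)² = 1.41×10⁻³ m².
C = κε₀A/d = 86.0 × 8.85×10⁻¹² × 1.41×10⁻³ / 2.38×10⁻³ = 4.52×10⁻¹⁰ F.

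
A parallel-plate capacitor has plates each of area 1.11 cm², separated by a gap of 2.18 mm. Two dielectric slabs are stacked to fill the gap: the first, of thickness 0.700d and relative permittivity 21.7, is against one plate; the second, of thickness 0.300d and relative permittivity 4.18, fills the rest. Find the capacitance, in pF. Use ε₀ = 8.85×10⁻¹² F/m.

4.33 pF

A = 1.11 cm² = 1.11×10⁻⁴ m².
Stacked slabs ⇒ two capacitors in series, each with the full plate area.
C₁ = κ₁ε₀A/d₁ = 21.7 × 8.85×10⁻¹² × 1.11×10⁻⁴ / 1.53×10⁻³ = 1.40×10⁻¹¹ F.
C₂ = κ₂ε₀A/d₂ = 4.18 × 8.85×10⁻¹² × 1.11×10⁻⁴ / 6.54×10⁻⁴ = 6.28×10⁻¹² F.
C = (1/C₁ + 1/C₂)⁻¹ = 4.33×10⁻¹² F.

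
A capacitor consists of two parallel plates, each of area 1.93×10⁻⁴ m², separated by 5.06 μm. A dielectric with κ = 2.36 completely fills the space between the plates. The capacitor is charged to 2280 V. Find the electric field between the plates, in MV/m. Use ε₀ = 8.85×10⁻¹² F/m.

E = V/d = 2280 / 5.06×10⁻⁶ = 4.51×10⁸ V/m.

E ≈ 451 MV/m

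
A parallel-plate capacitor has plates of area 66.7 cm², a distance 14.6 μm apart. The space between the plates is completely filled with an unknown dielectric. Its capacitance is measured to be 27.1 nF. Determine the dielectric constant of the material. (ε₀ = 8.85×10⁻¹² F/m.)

A = 66.7 cm² = 6.67×10⁻³ m².
κ = Cd/(ε₀A) = 2.71×10⁻⁸ × 1.46×10⁻⁵ / (8.85×10⁻¹² × 6.67×10⁻³) = 6.70.

κ ≈ 6.70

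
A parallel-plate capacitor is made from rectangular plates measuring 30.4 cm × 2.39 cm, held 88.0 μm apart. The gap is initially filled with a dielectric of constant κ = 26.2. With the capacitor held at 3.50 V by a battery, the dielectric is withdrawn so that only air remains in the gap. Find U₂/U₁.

0.0382

Battery connected ⇒ V is held fixed.
C₂ = 0.0382 C₁ and U = ½CV², so U₂/U₁ = C₂/C₁ = 0.0382.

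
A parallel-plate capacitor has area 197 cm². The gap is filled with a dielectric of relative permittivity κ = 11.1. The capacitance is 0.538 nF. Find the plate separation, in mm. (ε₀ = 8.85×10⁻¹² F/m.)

d ≈ 3.60 mm

A = 197 cm² = 1.97×10⁻² m².
d = κε₀A/C = 11.1 × 8.85×10⁻¹² × 1.97×10⁻² / 5.38×10⁻¹⁰ = 3.60×10⁻³ m.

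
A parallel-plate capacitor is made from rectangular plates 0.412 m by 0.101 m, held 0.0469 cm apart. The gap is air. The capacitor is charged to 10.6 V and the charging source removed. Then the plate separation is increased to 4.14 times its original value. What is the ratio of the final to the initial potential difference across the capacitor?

V₂/V₁ ≈ 4.14

Isolated ⇒ Q is held fixed.
C₂ = 0.242 C₁ and V = Q/C, so V₂/V₁ = C₁/C₂ = 4.14.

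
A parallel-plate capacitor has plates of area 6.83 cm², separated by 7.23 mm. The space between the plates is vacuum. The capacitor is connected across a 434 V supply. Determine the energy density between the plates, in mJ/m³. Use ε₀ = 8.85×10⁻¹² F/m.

E = V/d = 434 / 7.23×10⁻³ = 6.00×10⁴ V/m.
u = ½ε₀E² = ½ × 8.85×10⁻¹² × (6.00×10⁴)² = 1.59×10⁻² J/m³.

15.9 mJ/m³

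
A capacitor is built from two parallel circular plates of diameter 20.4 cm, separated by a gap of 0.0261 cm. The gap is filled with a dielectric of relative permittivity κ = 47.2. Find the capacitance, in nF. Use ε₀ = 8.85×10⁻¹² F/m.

A = π(20.4/2 cm)² = 3.27×10⁻² m².
C = κε₀A/d = 47.2 × 8.85×10⁻¹² × 3.27×10⁻² / 2.61×10⁻⁴ = 5.23×10⁻⁸ F.

C ≈ 52.3 nF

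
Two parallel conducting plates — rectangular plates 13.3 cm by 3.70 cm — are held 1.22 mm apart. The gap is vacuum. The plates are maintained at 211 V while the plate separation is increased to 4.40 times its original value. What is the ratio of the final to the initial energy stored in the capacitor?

0.227

Battery connected ⇒ V is held fixed.
C₂ = 0.227 C₁ and U = ½CV², so U₂/U₁ = C₂/C₁ = 0.227.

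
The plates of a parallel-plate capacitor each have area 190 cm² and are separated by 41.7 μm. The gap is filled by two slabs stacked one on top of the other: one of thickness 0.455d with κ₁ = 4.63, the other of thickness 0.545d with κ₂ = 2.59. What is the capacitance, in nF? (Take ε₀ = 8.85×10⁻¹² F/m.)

13.1 nF

A = 190 cm² = 1.90×10⁻² m².
Stacked slabs ⇒ two capacitors in series, each with the full plate area.
C₁ = κ₁ε₀A/d₁ = 4.63 × 8.85×10⁻¹² × 1.90×10⁻² / 1.90×10⁻⁵ = 4.10×10⁻⁸ F.
C₂ = κ₂ε₀A/d₂ = 2.59 × 8.85×10⁻¹² × 1.90×10⁻² / 2.27×10⁻⁵ = 1.92×10⁻⁸ F.
C = (1/C₁ + 1/C₂)⁻¹ = 1.31×10⁻⁸ F.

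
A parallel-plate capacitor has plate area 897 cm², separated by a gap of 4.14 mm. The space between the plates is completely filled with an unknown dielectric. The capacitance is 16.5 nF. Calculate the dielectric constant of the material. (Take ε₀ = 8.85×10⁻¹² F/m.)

κ ≈ 86.0

A = 897 cm² = 8.97×10⁻² m².
κ = Cd/(ε₀A) = 1.65×10⁻⁸ × 4.14×10⁻³ / (8.85×10⁻¹² × 8.97×10⁻²) = 86.0.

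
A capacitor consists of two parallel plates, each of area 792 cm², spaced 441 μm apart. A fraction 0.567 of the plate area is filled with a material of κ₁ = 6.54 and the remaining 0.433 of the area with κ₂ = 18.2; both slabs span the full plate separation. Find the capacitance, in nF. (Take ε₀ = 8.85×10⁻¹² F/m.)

18.4 nF

A = 792 cm² = 7.92×10⁻² m².
Side-by-side slabs ⇒ two capacitors in parallel, each spanning the full gap.
C₁ = κ₁ε₀A₁/d = 6.54 × 8.85×10⁻¹² × 4.49×10⁻² / 4.41×10⁻⁴ = 5.89×10⁻⁹ F.
C₂ = κ₂ε₀A₂/d = 18.2 × 8.85×10⁻¹² × 3.43×10⁻² / 4.41×10⁻⁴ = 1.25×10⁻⁸ F.
C = C₁ + C₂ = 1.84×10⁻⁸ F.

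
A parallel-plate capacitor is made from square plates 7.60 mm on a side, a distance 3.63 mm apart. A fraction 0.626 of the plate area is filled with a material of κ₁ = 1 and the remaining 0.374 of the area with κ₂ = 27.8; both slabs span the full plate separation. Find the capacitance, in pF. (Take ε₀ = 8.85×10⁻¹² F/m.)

A = (7.60 mm)² = 5.78×10⁻⁵ m².
Side-by-side slabs ⇒ two capacitors in parallel, each spanning the full gap.
C₁ = κ₁ε₀A₁/d = 1.00 × 8.85×10⁻¹² × 3.62×10⁻⁵ / 3.63×10⁻³ = 8.82×10⁻¹⁴ F.
C₂ = κ₂ε₀A₂/d = 27.8 × 8.85×10⁻¹² × 2.16×10⁻⁵ / 3.63×10⁻³ = 1.46×10⁻¹² F.
C = C₁ + C₂ = 1.55×10⁻¹² F.

1.55 pF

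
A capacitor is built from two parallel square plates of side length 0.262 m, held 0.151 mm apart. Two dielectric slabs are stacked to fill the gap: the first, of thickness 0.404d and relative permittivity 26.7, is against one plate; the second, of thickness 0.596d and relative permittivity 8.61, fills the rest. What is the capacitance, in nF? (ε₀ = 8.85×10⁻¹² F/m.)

C ≈ 47.7 nF

A = (0.262 m)² = 6.86×10⁻² m².
Stacked slabs ⇒ two capacitors in series, each with the full plate area.
C₁ = κ₁ε₀A/d₁ = 26.7 × 8.85×10⁻¹² × 6.86×10⁻² / 6.10×10⁻⁵ = 2.66×10⁻⁷ F.
C₂ = κ₂ε₀A/d₂ = 8.61 × 8.85×10⁻¹² × 6.86×10⁻² / 9.00×10⁻⁵ = 5.81×10⁻⁸ F.
C = (1/C₁ + 1/C₂)⁻¹ = 4.77×10⁻⁸ F.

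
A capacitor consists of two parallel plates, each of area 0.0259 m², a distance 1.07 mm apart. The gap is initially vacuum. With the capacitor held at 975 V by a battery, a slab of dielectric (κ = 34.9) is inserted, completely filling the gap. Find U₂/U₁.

34.9

Battery connected ⇒ V is held fixed.
C₂ = 34.9 C₁ and U = ½CV², so U₂/U₁ = C₂/C₁ = 34.9.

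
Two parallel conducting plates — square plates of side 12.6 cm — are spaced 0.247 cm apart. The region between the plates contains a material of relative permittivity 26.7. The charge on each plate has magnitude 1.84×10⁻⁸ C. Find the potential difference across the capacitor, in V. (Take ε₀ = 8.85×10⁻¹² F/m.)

V ≈ 12.1 V

A = (12.6 cm)² = 1.59×10⁻² m².
C = κε₀A/d = 26.7 × 8.85×10⁻¹² × 1.59×10⁻² / 2.47×10⁻³ = 1.52×10⁻⁹ F.
V = Q/C = 1.84×10⁻⁸ / 1.52×10⁻⁹ = 12.1 V.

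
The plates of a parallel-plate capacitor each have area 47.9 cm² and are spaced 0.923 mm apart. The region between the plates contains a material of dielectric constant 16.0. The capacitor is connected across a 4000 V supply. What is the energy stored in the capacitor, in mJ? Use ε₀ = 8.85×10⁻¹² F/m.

A = 47.9 cm² = 4.79×10⁻³ m².
C = κε₀A/d = 16.0 × 8.85×10⁻¹² × 4.79×10⁻³ / 9.23×10⁻⁴ = 7.35×10⁻¹⁰ F.
U = ½CV² = ½ × 7.35×10⁻¹⁰ × (4000)² = 5.88×10⁻³ J.

U ≈ 5.88 mJ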